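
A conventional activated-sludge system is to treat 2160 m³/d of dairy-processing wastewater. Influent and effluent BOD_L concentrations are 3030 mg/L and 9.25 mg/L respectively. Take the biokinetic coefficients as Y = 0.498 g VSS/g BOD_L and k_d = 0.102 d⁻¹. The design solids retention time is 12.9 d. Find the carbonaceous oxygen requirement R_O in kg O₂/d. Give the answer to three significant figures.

The observed yield is Y_obs = Y/(1 + k_d·θ_c) = 0.498 / (1 + 0.102 × 12.9) = 0.498 / 2.316 = 0.2150 g VSS per g BOD_L removed.
Substrate removed = Q·(S₀ − S) = 2160 m³/d × (3030 − 9.25) g/m³ = 6.52×10^6 g/d = 6525 kg/d.
P_X = Y_obs·Q·(S₀ − S) = 0.2150 × 6525 = 1403 kg VSS/d.
R_O = Q·ΔS − 1.42 P_X = 6525 − 1992 = 4532 kg O₂/d.

R_O ≈ 4530 kg O₂/d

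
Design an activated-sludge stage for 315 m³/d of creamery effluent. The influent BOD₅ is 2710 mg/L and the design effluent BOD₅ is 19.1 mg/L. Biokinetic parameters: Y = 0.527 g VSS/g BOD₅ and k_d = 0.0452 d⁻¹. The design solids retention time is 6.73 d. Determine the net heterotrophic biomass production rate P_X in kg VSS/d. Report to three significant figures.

P_X ≈ 343 kg VSS/d

Correct the yield for decay: Y_obs = Y/(1 + k_d θ_c) = 0.527 / (1 + 0.0452 × 6.73) = 0.527 / 1.304 = 0.4041.
ΔS = 2710 − 19.1 = 2691 mg/L, so the substrate removal rate is 315 × 2691/1000 = 847.6 kg BOD₅/d.
Biomass produced: P_X = Y_obs·Q·ΔS = 0.4041 × 847.6 ≈ 342.5 kg VSS/d.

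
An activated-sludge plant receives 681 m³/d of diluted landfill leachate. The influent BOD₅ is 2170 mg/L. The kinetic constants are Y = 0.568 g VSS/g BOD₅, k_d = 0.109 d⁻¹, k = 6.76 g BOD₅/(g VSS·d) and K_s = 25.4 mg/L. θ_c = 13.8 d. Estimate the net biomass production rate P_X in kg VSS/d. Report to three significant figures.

P_X ≈ 335 kg VSS/d

For a completely mixed reactor with recycle the Lawrence–McCarty relation gives S = K_s·(1 + k_d·θ_c) / [θ_c·(Y·k − k_d) − 1] = 25.4 × (1 + 0.109 × 13.8) / [13.8 × (0.568 × 6.76 − 0.109) − 1] = 63.61 / 50.48 = 1.260 mg/L.
The observed yield is Y_obs = Y/(1 + k_d·θ_c) = 0.568 / (1 + 0.109 × 13.8) = 0.568 / 2.504 = 0.2268 g VSS per g BOD₅ removed.
Mass of BOD₅ removed per day: Q(S₀ − S) = 681 × 2169 g/m³ = 1477 kg/d.
Biomass produced: P_X = Y_obs·Q·ΔS = 0.2268 × 1477 ≈ 335.0 kg VSS/d.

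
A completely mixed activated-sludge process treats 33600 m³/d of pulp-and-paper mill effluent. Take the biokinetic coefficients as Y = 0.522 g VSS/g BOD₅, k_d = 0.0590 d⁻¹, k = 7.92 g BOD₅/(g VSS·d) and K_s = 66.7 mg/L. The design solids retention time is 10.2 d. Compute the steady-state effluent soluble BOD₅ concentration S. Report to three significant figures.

Effluent substrate depends only on kinetics and SRT: S = K_s(1 + k_d θ_c) / [θ_c(Yk − k_d) − 1] = 66.7 × (1 + 0.0590 × 10.2) / [10.2 × (0.522 × 7.92 − 0.0590) − 1] = 106.8 / 40.57 = 2.634 mg/L.

S ≈ 2.63 mg/L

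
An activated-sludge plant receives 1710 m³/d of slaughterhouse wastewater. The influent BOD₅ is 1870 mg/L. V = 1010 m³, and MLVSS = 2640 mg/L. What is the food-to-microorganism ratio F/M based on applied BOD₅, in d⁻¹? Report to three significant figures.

F/M ≈ 1.20 d⁻¹

F/M = Q·S₀ / (V·X) = 1710 × 1870 / (1010 × 2640) = 1.199 g BOD₅·(g VSS·d)⁻¹.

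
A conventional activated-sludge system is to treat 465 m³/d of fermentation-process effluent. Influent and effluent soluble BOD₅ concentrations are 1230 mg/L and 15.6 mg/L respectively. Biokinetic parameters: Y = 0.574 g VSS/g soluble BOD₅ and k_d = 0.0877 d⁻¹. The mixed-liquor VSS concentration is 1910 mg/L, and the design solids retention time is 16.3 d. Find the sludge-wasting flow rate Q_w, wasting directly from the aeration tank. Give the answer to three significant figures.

From the SRT design equation V = Y Q (S₀−S) θ_c / [X (1 + k_d θ_c)] = 0.574 × 465 × (1230 − 15.6) × 16.3 / [1910 × (1 + 0.0877 × 16.3)] = 5.28×10^6 / 4640 = 1139 m³.
For wasting at MLVSS concentration, Q_w = V/θ_c = 1139/16.3 = 69.85 m³/d.

Q_w ≈ 69.9 m³/d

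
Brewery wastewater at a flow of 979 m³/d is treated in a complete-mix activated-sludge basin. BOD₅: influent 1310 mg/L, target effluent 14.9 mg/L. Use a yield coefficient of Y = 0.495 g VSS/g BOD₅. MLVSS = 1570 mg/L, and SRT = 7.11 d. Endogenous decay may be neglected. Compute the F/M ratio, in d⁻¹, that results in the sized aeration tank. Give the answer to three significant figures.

F/M ≈ 0.287 d⁻¹

Biomass mass balance (decay neglected): V·X = Y·Q·(S₀ − S)·θ_c, so V = 0.495 × 979 × (1310 − 14.9) × 7.11 / 1570 = 2842 m³.
F/M = Q·S₀ / (V·X) = 979 × 1310 / (2842 × 1570) = 0.2874 g BOD₅·(g VSS·d)⁻¹.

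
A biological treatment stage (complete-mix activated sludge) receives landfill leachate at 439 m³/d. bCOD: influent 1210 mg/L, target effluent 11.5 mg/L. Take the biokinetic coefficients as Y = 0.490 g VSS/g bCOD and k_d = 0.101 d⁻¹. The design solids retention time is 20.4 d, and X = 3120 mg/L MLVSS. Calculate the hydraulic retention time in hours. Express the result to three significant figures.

From the SRT design equation V = Y Q (S₀−S) θ_c / [X (1 + k_d θ_c)] = 0.490 × 439 × (1210 − 11.5) × 20.4 / [3120 × (1 + 0.101 × 20.4)] = 5.26×10^6 / 9548 = 550.8 m³.
τ = V/Q = 550.8/439 = 1.255 d, or 30.11 h.

τ ≈ 30.1 h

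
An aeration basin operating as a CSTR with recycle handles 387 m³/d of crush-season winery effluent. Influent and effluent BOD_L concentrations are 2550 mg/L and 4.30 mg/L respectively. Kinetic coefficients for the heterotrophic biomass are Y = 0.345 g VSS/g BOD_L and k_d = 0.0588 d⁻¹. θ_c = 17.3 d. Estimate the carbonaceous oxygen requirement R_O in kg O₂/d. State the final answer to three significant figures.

Observed yield with endogenous decay: Y_obs = Y / (1 + k_d·θ_c) = 0.345 / (1 + 0.0588 × 17.3) = 0.345 / 2.017 = 0.1710 g VSS/g BOD_L.
Q·(S₀ − S) = 387 × (2550 − 4.30) × 10⁻³ = 985.2 kg/d removed.
P_X = Y_obs·Q·(S₀ − S) = 0.1710 × 985.2 = 168.5 kg VSS/d.
R_O = Q·(S₀ − S) − 1.42·P_X = 985.2 − 1.42 × 168.5 = 745.9 kg O₂/d.

R_O ≈ 746 kg O₂/d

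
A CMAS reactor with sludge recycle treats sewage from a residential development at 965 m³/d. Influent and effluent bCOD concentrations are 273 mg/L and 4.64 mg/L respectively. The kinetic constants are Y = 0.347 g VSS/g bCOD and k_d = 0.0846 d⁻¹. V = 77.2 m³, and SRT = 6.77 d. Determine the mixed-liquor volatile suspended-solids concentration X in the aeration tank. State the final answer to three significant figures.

X ≈ 5010 mg/L

X = Y·Q·ΔS·θ_c / [V·(1 + k_d θ_c)] = 0.347 × 965 × (273 − 4.64) × 6.77 / [77.2 × (1 + 0.0846 × 6.77)] = 5011 mg/L.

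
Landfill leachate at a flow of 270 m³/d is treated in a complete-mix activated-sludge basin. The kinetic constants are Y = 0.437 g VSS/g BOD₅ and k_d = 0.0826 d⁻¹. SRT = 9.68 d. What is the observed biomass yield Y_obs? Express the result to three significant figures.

Y_obs = Y / (1 + k_d θ_c) = 0.437 / (1 + 0.0826 × 9.68) = 0.437 / 1.800 = 0.2428.

Y_obs ≈ 0.243 g VSS/g BOD₅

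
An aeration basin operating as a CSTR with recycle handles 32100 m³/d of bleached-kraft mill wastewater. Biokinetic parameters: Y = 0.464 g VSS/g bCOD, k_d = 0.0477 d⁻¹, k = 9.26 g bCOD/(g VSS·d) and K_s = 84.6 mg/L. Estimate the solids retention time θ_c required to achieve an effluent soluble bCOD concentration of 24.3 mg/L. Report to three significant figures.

θ_c ≈ 1.10 d

From 1/θ_c = Y·k·S/(K_s + S) − k_d: Y·k·S/(K_s+S) = 0.464 × 9.26 × 24.3 / (84.6 + 24.3) = 0.9588 d⁻¹.
1/θ_c = 0.9588 − 0.0477 = 0.9111 d⁻¹, so θ_c = 1.098 d.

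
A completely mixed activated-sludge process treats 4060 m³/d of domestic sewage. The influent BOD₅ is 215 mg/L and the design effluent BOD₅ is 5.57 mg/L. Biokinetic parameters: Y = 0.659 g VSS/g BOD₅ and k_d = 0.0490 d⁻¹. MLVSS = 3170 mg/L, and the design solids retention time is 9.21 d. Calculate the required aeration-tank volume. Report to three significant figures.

From the SRT design equation V = Y Q (S₀−S) θ_c / [X (1 + k_d θ_c)] = 0.659 × 4060 × (215 − 5.57) × 9.21 / [3170 × (1 + 0.0490 × 9.21)] = 5.16×10^6 / 4601 = 1122 m³.

V ≈ 1120 m³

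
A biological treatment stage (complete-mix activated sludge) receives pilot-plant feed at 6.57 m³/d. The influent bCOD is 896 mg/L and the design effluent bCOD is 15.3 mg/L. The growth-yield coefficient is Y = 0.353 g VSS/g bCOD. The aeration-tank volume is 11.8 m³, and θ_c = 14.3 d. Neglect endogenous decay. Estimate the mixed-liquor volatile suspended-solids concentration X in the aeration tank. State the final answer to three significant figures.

X ≈ 2480 mg/L

X = Y·Q·ΔS·θ_c / V = 0.353 × 6.57 × (896 − 15.3) × 14.3 / 11.8 = 2475 mg/L.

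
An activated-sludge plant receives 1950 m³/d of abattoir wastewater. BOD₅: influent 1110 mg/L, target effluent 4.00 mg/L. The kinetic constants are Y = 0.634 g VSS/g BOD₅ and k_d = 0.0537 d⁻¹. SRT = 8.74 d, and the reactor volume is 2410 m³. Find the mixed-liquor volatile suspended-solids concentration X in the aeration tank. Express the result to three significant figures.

X = Y·Q·ΔS·θ_c / [V·(1 + k_d θ_c)] = 0.634 × 1950 × (1110 − 4.00) × 8.74 / [2410 × (1 + 0.0537 × 8.74)] = 3375 mg/L.

X ≈ 3370 mg/L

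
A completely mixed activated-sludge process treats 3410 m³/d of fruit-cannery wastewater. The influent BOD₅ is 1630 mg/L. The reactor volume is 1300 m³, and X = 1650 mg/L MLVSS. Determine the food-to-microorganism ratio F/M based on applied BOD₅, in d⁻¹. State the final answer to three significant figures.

F/M = Q·S₀ / (V·X) = 3410 × 1630 / (1300 × 1650) = 2.591 g BOD₅·(g VSS·d)⁻¹.

F/M ≈ 2.59 d⁻¹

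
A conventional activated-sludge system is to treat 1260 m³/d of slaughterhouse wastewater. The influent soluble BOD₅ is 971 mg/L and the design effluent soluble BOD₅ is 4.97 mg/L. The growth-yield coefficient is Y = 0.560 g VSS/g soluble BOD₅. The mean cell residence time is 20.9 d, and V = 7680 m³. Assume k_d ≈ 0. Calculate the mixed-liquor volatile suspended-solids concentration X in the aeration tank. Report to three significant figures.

X ≈ 1850 mg/L

Without decay, X = Y Q (S₀−S) θ_c / V = 0.560 × 1260 × (971 − 4.97) × 20.9 / 7680 = 1855 mg/L.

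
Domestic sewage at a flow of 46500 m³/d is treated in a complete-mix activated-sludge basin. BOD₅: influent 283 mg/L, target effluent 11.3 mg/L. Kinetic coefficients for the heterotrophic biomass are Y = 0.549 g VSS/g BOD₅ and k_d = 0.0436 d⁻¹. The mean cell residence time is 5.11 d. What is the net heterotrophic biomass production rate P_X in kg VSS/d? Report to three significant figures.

Y_obs = Y / (1 + k_d θ_c) = 0.549 / (1 + 0.0436 × 5.11) = 0.549 / 1.223 = 0.4490.
Mass of BOD₅ removed per day: Q(S₀ − S) = 46500 × 271.7 g/m³ = 12634 kg/d.
P_X = Y_obs · Q(S₀ − S) = 0.4490 × 12634 = 5672 kg VSS/d.

P_X ≈ 5670 kg VSS/d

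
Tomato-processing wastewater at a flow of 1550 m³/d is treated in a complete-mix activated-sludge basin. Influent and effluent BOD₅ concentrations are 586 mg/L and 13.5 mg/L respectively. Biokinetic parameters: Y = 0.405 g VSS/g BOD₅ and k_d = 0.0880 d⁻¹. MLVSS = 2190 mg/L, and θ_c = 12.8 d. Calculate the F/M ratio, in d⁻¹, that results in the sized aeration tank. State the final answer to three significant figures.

Steady-state biomass mass balance: V·X·(1 + k_d·θ_c) = Y·Q·(S₀ − S)·θ_c, so V = 0.405 × 1550 × (586 − 13.5) × 12.8 / [2190 × (1 + 0.0880 × 12.8)] = 4.6×10^6 / 4657 = 987.8 m³.
F/M = applied load / biomass = Q·S₀/(V·X) = 1550 × 586 / (987.8 × 2190) = 0.4199 d⁻¹.

F/M ≈ 0.420 d⁻¹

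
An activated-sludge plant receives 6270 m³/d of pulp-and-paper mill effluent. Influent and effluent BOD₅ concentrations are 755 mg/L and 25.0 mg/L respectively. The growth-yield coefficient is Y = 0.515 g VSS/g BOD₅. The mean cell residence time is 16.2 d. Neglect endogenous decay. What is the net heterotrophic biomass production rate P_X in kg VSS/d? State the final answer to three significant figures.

P_X ≈ 2360 kg VSS/d

With endogenous decay neglected, the observed yield equals the true yield: Y_obs = Y = 0.515 g VSS/g BOD₅.
Q·(S₀ − S) = 6270 × (755 − 25.0) × 10⁻³ = 4577 kg/d removed.
So the net sludge growth is P_X = 0.5150 × 4577 = 2357 kg VSS/d.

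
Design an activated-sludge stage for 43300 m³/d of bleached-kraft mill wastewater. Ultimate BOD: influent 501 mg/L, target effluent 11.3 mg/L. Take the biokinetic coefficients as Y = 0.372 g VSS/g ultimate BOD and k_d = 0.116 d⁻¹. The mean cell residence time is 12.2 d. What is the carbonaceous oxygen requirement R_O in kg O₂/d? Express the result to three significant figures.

R_O ≈ 16600 kg O₂/d

Observed yield with endogenous decay: Y_obs = Y / (1 + k_d·θ_c) = 0.372 / (1 + 0.116 × 12.2) = 0.372 / 2.415 = 0.1540 g VSS/g ultimate BOD.
Mass of ultimate BOD removed per day: Q(S₀ − S) = 43300 × 489.7 g/m³ = 21204 kg/d.
Biomass synthesised: P_X = Y_obs × 21204 = 3266 kg VSS/d.
R_O = Q·(S₀ − S) − 1.42·P_X = 21204 − 1.42 × 3266 = 16566 kg O₂/d.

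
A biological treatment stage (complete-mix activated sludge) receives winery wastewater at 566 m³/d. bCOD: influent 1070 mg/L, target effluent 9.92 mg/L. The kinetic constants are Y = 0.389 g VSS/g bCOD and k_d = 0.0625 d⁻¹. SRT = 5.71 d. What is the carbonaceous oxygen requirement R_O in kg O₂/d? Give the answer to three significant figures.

Correct the yield for decay: Y_obs = Y/(1 + k_d θ_c) = 0.389 / (1 + 0.0625 × 5.71) = 0.389 / 1.357 = 0.2867.
Substrate removed = Q·(S₀ − S) = 566 m³/d × (1070 − 9.92) g/m³ = 6×10^5 g/d = 600.0 kg/d.
Biomass synthesised: P_X = Y_obs × 600.0 = 172.0 kg VSS/d.
R_O = Q·(S₀ − S) − 1.42·P_X = 600.0 − 1.42 × 172.0 = 355.7 kg O₂/d.

R_O ≈ 356 kg O₂/d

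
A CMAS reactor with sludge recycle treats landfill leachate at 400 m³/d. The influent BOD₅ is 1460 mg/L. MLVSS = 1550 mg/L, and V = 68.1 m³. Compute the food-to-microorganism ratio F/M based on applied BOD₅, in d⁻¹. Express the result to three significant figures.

F/M = applied load / biomass = Q·S₀/(V·X) = 400 × 1460 / (68.10 × 1550) = 5.533 d⁻¹.

F/M ≈ 5.53 d⁻¹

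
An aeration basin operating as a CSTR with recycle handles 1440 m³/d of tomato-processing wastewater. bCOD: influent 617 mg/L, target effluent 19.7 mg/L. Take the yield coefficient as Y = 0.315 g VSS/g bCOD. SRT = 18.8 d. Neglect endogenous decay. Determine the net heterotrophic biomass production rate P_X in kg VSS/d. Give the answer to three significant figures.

P_X ≈ 271 kg VSS/d

With endogenous decay neglected, the observed yield equals the true yield: Y_obs = Y = 0.315 g VSS/g bCOD.
Substrate removed = Q·(S₀ − S) = 1440 m³/d × (617 − 19.7) g/m³ = 8.6×10^5 g/d = 860.1 kg/d.
Net biomass production P_X = Y_obs × Q·(S₀ − S) = 0.3150 × 860.1 = 270.9 kg VSS/d.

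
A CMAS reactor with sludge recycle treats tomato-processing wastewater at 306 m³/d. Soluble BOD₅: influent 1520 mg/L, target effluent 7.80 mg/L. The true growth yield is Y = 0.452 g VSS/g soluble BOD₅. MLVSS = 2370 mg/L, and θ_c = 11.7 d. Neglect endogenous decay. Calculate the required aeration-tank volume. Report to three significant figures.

V ≈ 1030 m³

V·X = Y·Q·ΔS·θ_c gives V = 0.452 × 306 × (1520 − 7.80) × 11.7 / 2370 = 1033 m³.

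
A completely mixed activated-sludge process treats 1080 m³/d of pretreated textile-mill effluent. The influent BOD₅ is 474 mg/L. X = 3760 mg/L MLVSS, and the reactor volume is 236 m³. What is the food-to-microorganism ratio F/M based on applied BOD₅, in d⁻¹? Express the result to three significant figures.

Food-to-microorganism ratio F/M = Q S₀ / (V X) = 1080 × 474 / (236.0 × 3760) = 0.5769 d⁻¹.

F/M ≈ 0.577 d⁻¹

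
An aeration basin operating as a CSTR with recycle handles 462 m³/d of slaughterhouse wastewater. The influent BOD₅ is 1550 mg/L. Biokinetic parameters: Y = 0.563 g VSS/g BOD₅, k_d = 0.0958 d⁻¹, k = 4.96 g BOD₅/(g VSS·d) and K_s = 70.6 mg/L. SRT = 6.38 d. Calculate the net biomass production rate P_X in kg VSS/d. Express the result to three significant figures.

Effluent substrate depends only on kinetics and SRT: S = K_s(1 + k_d θ_c) / [θ_c(Yk − k_d) − 1] = 70.6 × (1 + 0.0958 × 6.38) / [6.38 × (0.563 × 4.96 − 0.0958) − 1] = 113.8 / 16.20 = 7.020 mg/L.
Y_obs = Y / (1 + k_d θ_c) = 0.563 / (1 + 0.0958 × 6.38) = 0.563 / 1.611 = 0.3494.
ΔS = 1550 − 7.02 = 1543 mg/L, so the substrate removal rate is 462 × 1543/1000 = 712.9 kg BOD₅/d.
Biomass produced: P_X = Y_obs·Q·ΔS = 0.3494 × 712.9 ≈ 249.1 kg VSS/d.

P_X ≈ 249 kg VSS/d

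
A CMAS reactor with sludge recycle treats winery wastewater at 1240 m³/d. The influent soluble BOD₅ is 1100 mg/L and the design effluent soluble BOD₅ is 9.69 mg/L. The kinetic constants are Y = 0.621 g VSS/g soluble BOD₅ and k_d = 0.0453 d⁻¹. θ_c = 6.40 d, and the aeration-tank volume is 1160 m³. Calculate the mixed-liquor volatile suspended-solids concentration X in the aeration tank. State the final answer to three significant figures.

X ≈ 3590 mg/L

X = Y·Q·ΔS·θ_c / [V·(1 + k_d θ_c)] = 0.621 × 1240 × (1100 − 9.69) × 6.40 / [1160 × (1 + 0.0453 × 6.40)] = 3591 mg/L.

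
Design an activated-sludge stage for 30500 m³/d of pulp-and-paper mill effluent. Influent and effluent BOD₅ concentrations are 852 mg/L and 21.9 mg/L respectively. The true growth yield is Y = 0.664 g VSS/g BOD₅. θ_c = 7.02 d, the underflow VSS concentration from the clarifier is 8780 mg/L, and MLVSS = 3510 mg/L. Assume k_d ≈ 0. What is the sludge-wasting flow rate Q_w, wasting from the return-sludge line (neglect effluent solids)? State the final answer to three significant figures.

Q_w ≈ 1910 m³/d

Biomass mass balance (decay neglected): V·X = Y·Q·(S₀ − S)·θ_c, so V = 0.664 × 30500 × (852 − 21.9) × 7.02 / 3510 = 33622 m³.
Wasting from the return line (neglecting effluent solids): Q_w = V·X / (θ_c·X_r) = 33622 × 3510 / (7.02 × 8780) = 1915 m³/d.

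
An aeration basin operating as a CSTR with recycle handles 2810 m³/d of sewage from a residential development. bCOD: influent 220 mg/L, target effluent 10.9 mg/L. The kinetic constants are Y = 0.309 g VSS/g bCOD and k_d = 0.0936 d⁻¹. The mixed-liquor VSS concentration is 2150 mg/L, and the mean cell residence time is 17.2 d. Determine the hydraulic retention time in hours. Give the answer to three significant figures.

From the SRT design equation V = Y Q (S₀−S) θ_c / [X (1 + k_d θ_c)] = 0.309 × 2810 × (220 − 10.9) × 17.2 / [2150 × (1 + 0.0936 × 17.2)] = 3.12×10^6 / 5611 = 556.5 m³.
HRT = V/Q = 556.5 m³ / 2810 m³·d⁻¹ = 0.1981 d × 24 = 4.753 h.

τ ≈ 4.75 h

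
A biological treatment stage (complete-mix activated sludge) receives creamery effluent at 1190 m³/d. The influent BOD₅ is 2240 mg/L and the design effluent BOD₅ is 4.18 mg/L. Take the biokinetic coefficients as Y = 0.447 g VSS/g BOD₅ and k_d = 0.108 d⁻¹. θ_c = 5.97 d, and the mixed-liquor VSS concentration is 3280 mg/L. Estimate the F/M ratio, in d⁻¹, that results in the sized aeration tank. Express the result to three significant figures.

Steady-state biomass mass balance: V·X·(1 + k_d·θ_c) = Y·Q·(S₀ − S)·θ_c, so V = 0.447 × 1190 × (2240 − 4.18) × 5.97 / [3280 × (1 + 0.108 × 5.97)] = 7.1×10^6 / 5395 = 1316 m³.
Food-to-microorganism ratio F/M = Q S₀ / (V X) = 1190 × 2240 / (1316 × 3280) = 0.6175 d⁻¹.

F/M ≈ 0.617 d⁻¹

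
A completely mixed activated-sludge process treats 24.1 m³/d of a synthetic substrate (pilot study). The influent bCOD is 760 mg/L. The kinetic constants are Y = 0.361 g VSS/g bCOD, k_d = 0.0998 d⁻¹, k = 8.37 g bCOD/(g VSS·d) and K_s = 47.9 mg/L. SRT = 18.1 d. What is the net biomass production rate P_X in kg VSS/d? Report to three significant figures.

Effluent substrate depends only on kinetics and SRT: S = K_s(1 + k_d θ_c) / [θ_c(Yk − k_d) − 1] = 47.9 × (1 + 0.0998 × 18.1) / [18.1 × (0.361 × 8.37 − 0.0998) − 1] = 134.4 / 51.88 = 2.591 mg/L.
Observed yield with endogenous decay: Y_obs = Y / (1 + k_d·θ_c) = 0.361 / (1 + 0.0998 × 18.1) = 0.361 / 2.806 = 0.1286 g VSS/g bCOD.
Q·(S₀ − S) = 24.1 × (760 − 2.59) × 10⁻³ = 18.25 kg/d removed.
So the net sludge growth is P_X = 0.1286 × 18.25 = 2.348 kg VSS/d.

P_X ≈ 2.35 kg VSS/d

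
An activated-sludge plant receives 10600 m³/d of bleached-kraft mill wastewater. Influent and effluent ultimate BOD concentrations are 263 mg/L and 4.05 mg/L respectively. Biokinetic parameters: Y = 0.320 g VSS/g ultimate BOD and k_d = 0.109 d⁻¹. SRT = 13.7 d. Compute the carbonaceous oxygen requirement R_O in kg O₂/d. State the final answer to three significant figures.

Y_obs = Y / (1 + k_d θ_c) = 0.320 / (1 + 0.109 × 13.7) = 0.320 / 2.493 = 0.1283.
ΔS = 263 − 4.05 = 258.9 mg/L, so the substrate removal rate is 10600 × 258.9/1000 = 2745 kg ultimate BOD/d.
Net sludge production P_X = 0.1283 × 2745 = 352.3 kg VSS/d.
Carbonaceous O₂ demand = substrate oxidised − cell-mass equivalent = 2745 − 1.42 × 352.3 = 2245 kg O₂/d.

R_O ≈ 2240 kg O₂/d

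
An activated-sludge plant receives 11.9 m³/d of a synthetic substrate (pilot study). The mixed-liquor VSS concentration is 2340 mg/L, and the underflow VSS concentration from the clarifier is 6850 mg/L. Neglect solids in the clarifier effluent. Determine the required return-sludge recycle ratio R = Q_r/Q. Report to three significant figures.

R = Q_r/Q = X/(X_r − X) = 2340 / (6850 − 2340) = 0.5188.

R ≈ 0.519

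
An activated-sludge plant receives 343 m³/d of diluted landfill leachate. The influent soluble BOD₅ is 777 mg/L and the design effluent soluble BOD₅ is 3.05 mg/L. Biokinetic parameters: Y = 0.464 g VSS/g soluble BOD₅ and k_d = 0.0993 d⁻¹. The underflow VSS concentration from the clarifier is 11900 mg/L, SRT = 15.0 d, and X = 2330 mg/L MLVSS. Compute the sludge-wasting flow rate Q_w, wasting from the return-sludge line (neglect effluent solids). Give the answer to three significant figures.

Q_w ≈ 4.16 m³/d

Rearranging the biomass balance for a CMAS with decay, V = Y·Q·ΔS·θ_c / [X·(1+k_d θ_c)] = 0.464 × 343 × (777 − 3.05) × 15.0 / [2330 × (1 + 0.0993 × 15.0)] = 1.85×10^6 / 5801 = 318.5 m³.
Q_w = (V·X)/(θ_c X_r) = 318.5 × 2330 / (15.0 × 11900) = 4.158 m³/d.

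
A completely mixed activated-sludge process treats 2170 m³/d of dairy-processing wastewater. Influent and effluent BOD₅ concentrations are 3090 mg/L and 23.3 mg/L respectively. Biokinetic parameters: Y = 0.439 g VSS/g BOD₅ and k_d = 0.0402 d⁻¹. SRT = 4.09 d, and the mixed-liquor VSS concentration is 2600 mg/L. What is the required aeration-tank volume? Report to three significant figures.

V ≈ 3950 m³

Rearranging the biomass balance for a CMAS with decay, V = Y·Q·ΔS·θ_c / [X·(1+k_d θ_c)] = 0.439 × 2170 × (3090 − 23.3) × 4.09 / [2600 × (1 + 0.0402 × 4.09)] = 1.19×10^7 / 3027 = 3947 m³.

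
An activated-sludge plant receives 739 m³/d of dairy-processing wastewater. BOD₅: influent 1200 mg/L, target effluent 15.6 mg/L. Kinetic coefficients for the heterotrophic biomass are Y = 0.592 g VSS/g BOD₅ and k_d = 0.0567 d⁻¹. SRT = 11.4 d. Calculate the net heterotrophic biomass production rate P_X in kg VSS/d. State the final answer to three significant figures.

Y_obs = Y / (1 + k_d θ_c) = 0.592 / (1 + 0.0567 × 11.4) = 0.592 / 1.646 = 0.3596.
Mass of BOD₅ removed per day: Q(S₀ − S) = 739 × 1184 g/m³ = 875.3 kg/d.
Biomass produced: P_X = Y_obs·Q·ΔS = 0.3596 × 875.3 ≈ 314.7 kg VSS/d.

P_X ≈ 315 kg VSS/d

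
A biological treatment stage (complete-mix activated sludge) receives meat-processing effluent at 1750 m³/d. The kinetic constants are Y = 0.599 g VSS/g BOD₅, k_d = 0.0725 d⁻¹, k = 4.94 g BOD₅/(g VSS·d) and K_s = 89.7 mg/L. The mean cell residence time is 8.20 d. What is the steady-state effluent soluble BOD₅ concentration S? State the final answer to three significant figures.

From the Monod/SRT balance for a CMAS, S = K_s·(1+k_d θ_c)/[θ_c·(Y k − k_d) − 1] = 89.7 × (1 + 0.0725 × 8.20) / [8.20 × (0.599 × 4.94 − 0.0725) − 1] = 143.0 / 22.67 = 6.309 mg/L.

S ≈ 6.31 mg/L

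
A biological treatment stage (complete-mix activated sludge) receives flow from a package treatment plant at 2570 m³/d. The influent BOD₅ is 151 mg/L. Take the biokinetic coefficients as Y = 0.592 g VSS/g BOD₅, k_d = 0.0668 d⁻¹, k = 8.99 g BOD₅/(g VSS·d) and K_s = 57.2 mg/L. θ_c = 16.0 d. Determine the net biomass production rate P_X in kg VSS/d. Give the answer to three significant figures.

P_X ≈ 110 kg VSS/d

From the Monod/SRT balance for a CMAS, S = K_s·(1+k_d θ_c)/[θ_c·(Y k − k_d) − 1] = 57.2 × (1 + 0.0668 × 16.0) / [16.0 × (0.592 × 8.99 − 0.0668) − 1] = 118.3 / 83.08 = 1.424 mg/L.
Observed yield with endogenous decay: Y_obs = Y / (1 + k_d·θ_c) = 0.592 / (1 + 0.0668 × 16.0) = 0.592 / 2.069 = 0.2862 g VSS/g BOD₅.
Mass of BOD₅ removed per day: Q(S₀ − S) = 2570 × 149.6 g/m³ = 384.4 kg/d.
Net biomass production P_X = Y_obs × Q·(S₀ − S) = 0.2862 × 384.4 = 110.0 kg VSS/d.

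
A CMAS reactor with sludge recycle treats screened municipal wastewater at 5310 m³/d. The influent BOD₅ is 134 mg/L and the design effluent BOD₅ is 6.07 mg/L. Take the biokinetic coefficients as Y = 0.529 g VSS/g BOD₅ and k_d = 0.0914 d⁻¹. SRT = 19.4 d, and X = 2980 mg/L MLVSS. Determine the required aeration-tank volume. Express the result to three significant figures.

Rearranging the biomass balance for a CMAS with decay, V = Y·Q·ΔS·θ_c / [X·(1+k_d θ_c)] = 0.529 × 5310 × (134 − 6.07) × 19.4 / [2980 × (1 + 0.0914 × 19.4)] = 6.97×10^6 / 8264 = 843.6 m³.

V ≈ 844 m³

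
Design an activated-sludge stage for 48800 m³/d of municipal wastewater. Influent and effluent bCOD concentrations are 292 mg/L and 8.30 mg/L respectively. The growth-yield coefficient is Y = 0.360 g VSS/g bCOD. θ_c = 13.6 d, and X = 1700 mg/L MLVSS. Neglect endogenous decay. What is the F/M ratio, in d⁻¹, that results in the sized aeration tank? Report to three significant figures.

With k_d = 0 the design equation reduces to V = Y Q (S₀−S) θ_c / X = 0.360 × 48800 × (292 − 8.30) × 13.6 / 1700 = 39872 m³.
F/M = applied load / biomass = Q·S₀/(V·X) = 48800 × 292 / (39872 × 1700) = 0.2102 d⁻¹.

F/M ≈ 0.210 d⁻¹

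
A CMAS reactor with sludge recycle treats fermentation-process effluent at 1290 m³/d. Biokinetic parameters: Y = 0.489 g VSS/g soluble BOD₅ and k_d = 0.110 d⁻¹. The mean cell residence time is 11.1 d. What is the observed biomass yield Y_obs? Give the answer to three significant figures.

Y_obs ≈ 0.220 g VSS/g soluble BOD₅

The observed yield is Y_obs = Y/(1 + k_d·θ_c) = 0.489 / (1 + 0.110 × 11.1) = 0.489 / 2.221 = 0.2202 g VSS per g soluble BOD₅ removed.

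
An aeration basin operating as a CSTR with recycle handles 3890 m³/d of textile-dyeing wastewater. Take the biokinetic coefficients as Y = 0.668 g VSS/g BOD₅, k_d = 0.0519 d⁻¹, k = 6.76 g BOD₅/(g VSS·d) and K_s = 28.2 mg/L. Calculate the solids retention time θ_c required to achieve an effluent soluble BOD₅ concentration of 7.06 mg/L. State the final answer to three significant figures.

At the target effluent, Y k S/(K_s+S) = 0.668×6.76×7.06/35.26 = 0.9042 d⁻¹.
θ_c = 1/(μ − k_d) = 1/(0.9042 − 0.0519) = 1/0.8523 = 1.173 d.

θ_c ≈ 1.17 d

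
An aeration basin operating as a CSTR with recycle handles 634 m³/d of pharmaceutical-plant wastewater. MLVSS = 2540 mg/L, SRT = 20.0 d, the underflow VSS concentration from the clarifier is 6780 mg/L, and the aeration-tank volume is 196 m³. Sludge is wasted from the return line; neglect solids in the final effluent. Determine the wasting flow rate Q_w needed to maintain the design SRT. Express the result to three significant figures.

Q_w ≈ 3.67 m³/d

Q_w = (V·X)/(θ_c X_r) = 196.0 × 2540 / (20.0 × 6780) = 3.671 m³/d.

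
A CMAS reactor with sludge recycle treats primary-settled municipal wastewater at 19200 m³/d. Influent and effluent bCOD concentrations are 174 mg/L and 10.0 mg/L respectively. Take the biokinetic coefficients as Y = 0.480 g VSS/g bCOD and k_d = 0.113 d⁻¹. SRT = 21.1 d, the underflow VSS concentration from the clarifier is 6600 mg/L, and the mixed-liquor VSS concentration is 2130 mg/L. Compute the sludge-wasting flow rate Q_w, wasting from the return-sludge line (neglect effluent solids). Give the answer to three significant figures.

Q_w ≈ 67.7 m³/d

Rearranging the biomass balance for a CMAS with decay, V = Y·Q·ΔS·θ_c / [X·(1+k_d θ_c)] = 0.480 × 19200 × (174 − 10.0) × 21.1 / [2130 × (1 + 0.113 × 21.1)] = 3.19×10^7 / 7209 = 4424 m³.
Wasting from the return line (neglecting effluent solids): Q_w = V·X / (θ_c·X_r) = 4424 × 2130 / (21.1 × 6600) = 67.67 m³/d.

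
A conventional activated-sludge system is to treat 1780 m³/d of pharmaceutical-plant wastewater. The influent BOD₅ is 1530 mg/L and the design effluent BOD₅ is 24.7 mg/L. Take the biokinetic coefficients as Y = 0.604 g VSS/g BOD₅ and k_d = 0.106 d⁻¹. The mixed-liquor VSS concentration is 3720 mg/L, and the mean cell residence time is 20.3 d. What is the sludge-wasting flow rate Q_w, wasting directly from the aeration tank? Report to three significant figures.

From the SRT design equation V = Y Q (S₀−S) θ_c / [X (1 + k_d θ_c)] = 0.604 × 1780 × (1530 − 24.7) × 20.3 / [3720 × (1 + 0.106 × 20.3)] = 3.29×10^7 / 11725 = 2802 m³.
Wasting from the aeration tank: Q_w = V / θ_c = 2802 / 20.3 = 138.0 m³/d.

Q_w ≈ 138 m³/d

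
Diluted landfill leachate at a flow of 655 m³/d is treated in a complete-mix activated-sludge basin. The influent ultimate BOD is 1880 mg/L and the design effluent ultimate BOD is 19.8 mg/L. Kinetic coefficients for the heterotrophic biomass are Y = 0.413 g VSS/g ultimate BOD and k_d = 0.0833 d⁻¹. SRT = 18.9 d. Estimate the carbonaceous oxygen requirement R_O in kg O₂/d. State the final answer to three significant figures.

The observed yield is Y_obs = Y/(1 + k_d·θ_c) = 0.413 / (1 + 0.0833 × 18.9) = 0.413 / 2.574 = 0.1604 g VSS per g ultimate BOD removed.
Q·(S₀ − S) = 655 × (1880 − 19.8) × 10⁻³ = 1218 kg/d removed.
Biomass synthesised: P_X = Y_obs × 1218 = 195.5 kg VSS/d.
R_O = Q·ΔS − 1.42 P_X = 1218 − 277.6 = 940.9 kg O₂/d.

R_O ≈ 941 kg O₂/d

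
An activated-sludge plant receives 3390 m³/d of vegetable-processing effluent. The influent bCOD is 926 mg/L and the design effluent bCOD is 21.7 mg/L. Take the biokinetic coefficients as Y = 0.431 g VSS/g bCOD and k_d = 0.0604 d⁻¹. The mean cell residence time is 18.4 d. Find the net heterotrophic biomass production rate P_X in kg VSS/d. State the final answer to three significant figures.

P_X ≈ 626 kg VSS/d

The observed yield is Y_obs = Y/(1 + k_d·θ_c) = 0.431 / (1 + 0.0604 × 18.4) = 0.431 / 2.111 = 0.2041 g VSS per g bCOD removed.
Substrate removed = Q·(S₀ − S) = 3390 m³/d × (926 − 21.7) g/m³ = 3.07×10^6 g/d = 3066 kg/d.
P_X = Y_obs · Q(S₀ − S) = 0.2041 × 3066 = 625.8 kg VSS/d.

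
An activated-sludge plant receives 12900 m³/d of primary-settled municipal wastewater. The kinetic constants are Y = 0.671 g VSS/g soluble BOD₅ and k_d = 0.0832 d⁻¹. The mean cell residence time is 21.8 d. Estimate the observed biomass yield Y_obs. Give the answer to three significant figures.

Y_obs = Y / (1 + k_d θ_c) = 0.671 / (1 + 0.0832 × 21.8) = 0.671 / 2.814 = 0.2385.

Y_obs ≈ 0.238 g VSS/g soluble BOD₅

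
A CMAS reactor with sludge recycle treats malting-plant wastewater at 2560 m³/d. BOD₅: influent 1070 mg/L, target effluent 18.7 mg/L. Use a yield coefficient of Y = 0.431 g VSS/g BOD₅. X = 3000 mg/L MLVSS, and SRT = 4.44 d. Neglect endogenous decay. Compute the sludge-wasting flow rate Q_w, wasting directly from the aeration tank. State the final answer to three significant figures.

With k_d = 0 the design equation reduces to V = Y Q (S₀−S) θ_c / X = 0.431 × 2560 × (1070 − 18.7) × 4.44 / 3000 = 1717 m³.
Wasting from the aeration tank: Q_w = V / θ_c = 1717 / 4.44 = 386.7 m³/d.

Q_w ≈ 387 m³/d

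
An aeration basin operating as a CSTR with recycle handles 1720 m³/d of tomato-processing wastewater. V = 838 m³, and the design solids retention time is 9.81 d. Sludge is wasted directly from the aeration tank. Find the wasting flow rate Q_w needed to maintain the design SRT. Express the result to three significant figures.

For wasting at MLVSS concentration, Q_w = V/θ_c = 838.0/9.81 = 85.42 m³/d.

Q_w ≈ 85.4 m³/d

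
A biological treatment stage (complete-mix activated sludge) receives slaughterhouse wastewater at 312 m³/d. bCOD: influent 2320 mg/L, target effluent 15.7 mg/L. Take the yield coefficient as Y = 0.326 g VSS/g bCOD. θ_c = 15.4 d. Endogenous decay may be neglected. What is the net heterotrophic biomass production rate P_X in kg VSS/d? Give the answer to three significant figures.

P_X ≈ 234 kg VSS/d

With endogenous decay neglected, the observed yield equals the true yield: Y_obs = Y = 0.326 g VSS/g bCOD.
ΔS = 2320 − 15.7 = 2304 mg/L, so the substrate removal rate is 312 × 2304/1000 = 718.9 kg bCOD/d.
Biomass produced: P_X = Y_obs·Q·ΔS = 0.3260 × 718.9 ≈ 234.4 kg VSS/d.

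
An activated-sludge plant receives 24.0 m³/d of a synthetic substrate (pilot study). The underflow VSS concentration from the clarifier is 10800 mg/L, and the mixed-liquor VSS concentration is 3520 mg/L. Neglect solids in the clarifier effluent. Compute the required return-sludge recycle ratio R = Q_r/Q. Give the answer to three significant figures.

R ≈ 0.484

R = Q_r/Q = X/(X_r − X) = 3520 / (10800 − 3520) = 0.4835.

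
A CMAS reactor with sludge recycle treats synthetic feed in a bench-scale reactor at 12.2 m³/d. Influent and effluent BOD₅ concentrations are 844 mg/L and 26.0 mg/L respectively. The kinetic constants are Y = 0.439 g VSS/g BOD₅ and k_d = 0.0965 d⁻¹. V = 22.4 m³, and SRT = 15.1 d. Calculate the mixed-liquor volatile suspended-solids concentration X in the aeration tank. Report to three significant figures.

X ≈ 1200 mg/L

From V·X·(1 + k_d·θ_c) = Y·Q·(S₀ − S)·θ_c: X = 0.439 × 12.2 × (844 − 26.0) × 15.1 / [22.4 × (1 + 0.0965 × 15.1)] = 1202 mg/L.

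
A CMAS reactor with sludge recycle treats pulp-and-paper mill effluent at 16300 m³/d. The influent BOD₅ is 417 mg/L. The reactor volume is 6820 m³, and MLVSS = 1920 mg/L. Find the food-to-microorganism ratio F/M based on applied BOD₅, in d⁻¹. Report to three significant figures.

F/M ≈ 0.519 d⁻¹

Food-to-microorganism ratio F/M = Q S₀ / (V X) = 16300 × 417 / (6820 × 1920) = 0.5191 d⁻¹.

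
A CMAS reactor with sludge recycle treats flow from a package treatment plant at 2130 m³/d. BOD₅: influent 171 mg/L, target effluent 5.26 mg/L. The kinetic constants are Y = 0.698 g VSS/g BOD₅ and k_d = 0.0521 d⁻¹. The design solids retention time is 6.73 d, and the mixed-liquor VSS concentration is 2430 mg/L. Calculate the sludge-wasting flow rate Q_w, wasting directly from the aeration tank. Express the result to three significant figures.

Q_w ≈ 75.1 m³/d

From the SRT design equation V = Y Q (S₀−S) θ_c / [X (1 + k_d θ_c)] = 0.698 × 2130 × (171 − 5.26) × 6.73 / [2430 × (1 + 0.0521 × 6.73)] = 1.66×10^6 / 3282 = 505.3 m³.
Wasting from the aeration tank: Q_w = V / θ_c = 505.3 / 6.73 = 75.08 m³/d.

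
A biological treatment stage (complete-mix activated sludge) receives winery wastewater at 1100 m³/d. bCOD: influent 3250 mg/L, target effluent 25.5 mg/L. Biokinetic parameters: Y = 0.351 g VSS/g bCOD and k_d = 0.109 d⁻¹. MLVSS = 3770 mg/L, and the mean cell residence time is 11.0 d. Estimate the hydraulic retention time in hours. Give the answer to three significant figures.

Rearranging the biomass balance for a CMAS with decay, V = Y·Q·ΔS·θ_c / [X·(1+k_d θ_c)] = 0.351 × 1100 × (3250 − 25.5) × 11.0 / [3770 × (1 + 0.109 × 11.0)] = 1.37×10^7 / 8290 = 1652 m³.
τ = V/Q = 1652/1100 = 1.502 d, or 36.04 h.

τ ≈ 36.0 h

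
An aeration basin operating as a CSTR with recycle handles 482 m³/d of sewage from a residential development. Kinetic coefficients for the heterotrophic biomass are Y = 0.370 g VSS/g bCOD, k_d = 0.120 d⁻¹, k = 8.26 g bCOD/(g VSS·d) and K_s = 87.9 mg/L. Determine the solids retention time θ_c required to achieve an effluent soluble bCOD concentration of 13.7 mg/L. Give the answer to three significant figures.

From 1/θ_c = Y·k·S/(K_s + S) − k_d: Y·k·S/(K_s+S) = 0.370 × 8.26 × 13.7 / (87.9 + 13.7) = 0.4121 d⁻¹.
θ_c = 1/(μ − k_d) = 1/(0.4121 − 0.120) = 1/0.2921 = 3.423 d.

θ_c ≈ 3.42 d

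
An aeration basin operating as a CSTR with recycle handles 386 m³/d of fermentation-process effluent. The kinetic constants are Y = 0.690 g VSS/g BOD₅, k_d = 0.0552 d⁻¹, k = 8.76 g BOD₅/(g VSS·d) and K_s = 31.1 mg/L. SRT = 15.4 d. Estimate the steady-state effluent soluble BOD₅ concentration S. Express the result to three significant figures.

From the Monod/SRT balance for a CMAS, S = K_s·(1+k_d θ_c)/[θ_c·(Y k − k_d) − 1] = 31.1 × (1 + 0.0552 × 15.4) / [15.4 × (0.690 × 8.76 − 0.0552) − 1] = 57.54 / 91.23 = 0.6307 mg/L.

S ≈ 0.631 mg/L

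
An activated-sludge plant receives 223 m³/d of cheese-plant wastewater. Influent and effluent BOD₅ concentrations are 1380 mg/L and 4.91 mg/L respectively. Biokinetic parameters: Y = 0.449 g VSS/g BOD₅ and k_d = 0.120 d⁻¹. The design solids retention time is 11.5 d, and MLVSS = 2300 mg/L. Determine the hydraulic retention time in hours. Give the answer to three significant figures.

τ ≈ 31.1 h

Rearranging the biomass balance for a CMAS with decay, V = Y·Q·ΔS·θ_c / [X·(1+k_d θ_c)] = 0.449 × 223 × (1380 − 4.91) × 11.5 / [2300 × (1 + 0.120 × 11.5)] = 1.58×10^6 / 5474 = 289.3 m³.
HRT = V/Q = 289.3 m³ / 223 m³·d⁻¹ = 1.297 d × 24 = 31.13 h.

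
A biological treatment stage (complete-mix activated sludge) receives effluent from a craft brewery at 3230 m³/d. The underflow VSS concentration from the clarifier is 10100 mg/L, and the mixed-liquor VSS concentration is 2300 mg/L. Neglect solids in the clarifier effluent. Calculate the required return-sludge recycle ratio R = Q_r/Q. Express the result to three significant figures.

R ≈ 0.295

Solids balance on the clarifier gives (1+R)X = R·X_r, so R = X/(X_r − X) = 2300 / (10100 − 2300) = 0.2949.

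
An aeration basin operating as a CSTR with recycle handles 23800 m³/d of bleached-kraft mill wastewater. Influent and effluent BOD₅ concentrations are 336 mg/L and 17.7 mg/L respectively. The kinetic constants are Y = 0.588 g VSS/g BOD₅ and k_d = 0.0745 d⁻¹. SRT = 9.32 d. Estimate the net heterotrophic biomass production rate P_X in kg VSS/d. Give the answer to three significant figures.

The observed yield is Y_obs = Y/(1 + k_d·θ_c) = 0.588 / (1 + 0.0745 × 9.32) = 0.588 / 1.694 = 0.3470 g VSS per g BOD₅ removed.
Substrate removed = Q·(S₀ − S) = 23800 m³/d × (336 − 17.7) g/m³ = 7.58×10^6 g/d = 7576 kg/d.
Biomass produced: P_X = Y_obs·Q·ΔS = 0.3470 × 7576 ≈ 2629 kg VSS/d.

P_X ≈ 2630 kg VSS/d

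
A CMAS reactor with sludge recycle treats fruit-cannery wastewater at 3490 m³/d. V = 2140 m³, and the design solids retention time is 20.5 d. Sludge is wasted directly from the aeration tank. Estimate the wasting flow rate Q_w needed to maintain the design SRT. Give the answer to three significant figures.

With mixed-liquor wasting, θ_c = V/Q_w, so Q_w = V/θ_c = 2140/20.5 = 104.4 m³/d.

Q_w ≈ 104 m³/d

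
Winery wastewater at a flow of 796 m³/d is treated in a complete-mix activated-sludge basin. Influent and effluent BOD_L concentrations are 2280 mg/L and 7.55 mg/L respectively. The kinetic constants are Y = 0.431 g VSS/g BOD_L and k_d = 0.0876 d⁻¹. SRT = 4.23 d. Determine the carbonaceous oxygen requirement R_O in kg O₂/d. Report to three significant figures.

Observed yield with endogenous decay: Y_obs = Y / (1 + k_d·θ_c) = 0.431 / (1 + 0.0876 × 4.23) = 0.431 / 1.371 = 0.3145 g VSS/g BOD_L.
ΔS = 2280 − 7.55 = 2272 mg/L, so the substrate removal rate is 796 × 2272/1000 = 1809 kg BOD_L/d.
Net sludge production P_X = 0.3145 × 1809 = 568.8 kg VSS/d.
R_O = Q·ΔS − 1.42 P_X = 1809 − 807.8 = 1001 kg O₂/d.

R_O ≈ 1000 kg O₂/d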